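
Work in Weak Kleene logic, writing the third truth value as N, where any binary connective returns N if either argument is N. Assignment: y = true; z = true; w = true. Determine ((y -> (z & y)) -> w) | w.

true

z & y = true & true = true
y -> (z & y) = true -> true = true
(y -> (z & y)) -> w = true -> true = true
((y -> (z & y)) -> w) | w = true | true = true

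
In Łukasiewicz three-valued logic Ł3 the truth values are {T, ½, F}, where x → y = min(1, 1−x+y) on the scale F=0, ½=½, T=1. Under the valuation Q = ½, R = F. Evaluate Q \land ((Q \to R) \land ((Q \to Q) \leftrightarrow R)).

F

Q \to R = ½ \to F = ½  [min(1, 1−½+0)]
Q \to Q = ½ \to ½ = T
(Q \to Q) \leftrightarrow R = T \leftrightarrow F = F
(Q \to R) \land ((Q \to Q) \leftrightarrow R) = ½ \land F = F
Q \land ((Q \to R) \land ((Q \to Q) \leftrightarrow R)) = ½ \land F = F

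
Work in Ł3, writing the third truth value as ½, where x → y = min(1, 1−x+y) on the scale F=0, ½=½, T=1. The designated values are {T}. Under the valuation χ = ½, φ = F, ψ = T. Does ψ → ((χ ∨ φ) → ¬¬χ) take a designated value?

χ ∨ φ = ½ ∨ F = ½
¬χ = ¬½ = ½
¬¬χ = ¬½ = ½
(χ ∨ φ) → ¬¬χ = ½ → ½ = T
ψ → ((χ ∨ φ) → ¬¬χ) = T → T = T
T ∈ {T}.

Yes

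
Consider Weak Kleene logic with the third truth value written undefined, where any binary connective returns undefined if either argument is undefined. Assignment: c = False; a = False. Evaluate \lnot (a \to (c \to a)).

False

c \to a = False \to False = True
a \to (c \to a) = False \to True = True
\lnot (a \to (c \to a)) = \lnot True = False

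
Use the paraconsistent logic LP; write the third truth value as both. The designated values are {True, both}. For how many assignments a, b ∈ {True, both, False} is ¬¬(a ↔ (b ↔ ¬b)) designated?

7

Of the 9 assignments, 7 give a value in {True, both}.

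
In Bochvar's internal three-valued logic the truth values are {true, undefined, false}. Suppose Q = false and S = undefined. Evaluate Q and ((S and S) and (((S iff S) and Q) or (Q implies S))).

undefined

S and S = undefined and undefined = undefined
S iff S = undefined iff undefined = undefined
(S iff S) and Q = undefined and false = undefined
Q implies S = false implies undefined = undefined  [any arg is the third value ⇒ result is the third value]
((S iff S) and Q) or (Q implies S) = undefined or undefined = undefined
(S and S) and (((S iff S) and Q) or (Q implies S)) = undefined and undefined = undefined
Q and ((S and S) and (((S iff S) and Q) or (Q implies S))) = false and undefined = undefined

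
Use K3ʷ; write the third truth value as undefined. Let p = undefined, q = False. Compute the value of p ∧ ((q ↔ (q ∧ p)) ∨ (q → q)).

q ∧ p = False ∧ undefined = undefined
q ↔ (q ∧ p) = False ↔ undefined = undefined
q → q = False → False = True
(q ↔ (q ∧ p)) ∨ (q → q) = undefined ∨ True = undefined
p ∧ ((q ↔ (q ∧ p)) ∨ (q → q)) = undefined ∧ undefined = undefined

undefined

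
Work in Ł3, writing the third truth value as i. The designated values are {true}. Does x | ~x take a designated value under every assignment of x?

No

Countermodel: x=i gives i, which is not designated.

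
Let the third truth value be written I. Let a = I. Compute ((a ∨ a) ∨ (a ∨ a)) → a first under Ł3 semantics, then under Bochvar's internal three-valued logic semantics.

In Ł3: a ∨ a = I ∨ I = I
a ∨ a = I ∨ I = I
(a ∨ a) ∨ (a ∨ a) = I ∨ I = I
((a ∨ a) ∨ (a ∨ a)) → a = I → I = ⊤  [min(1, 1−½+½)]
In Bochvar's internal three-valued logic: a ∨ a = I ∨ I = I
a ∨ a = I ∨ I = I
(a ∨ a) ∨ (a ∨ a) = I ∨ I = I
((a ∨ a) ∨ (a ∨ a)) → a = I → I = I  [any arg is the third value ⇒ result is the third value]
They differ because Ł3 and Bochvar's internal three-valued logic treat I differently under the binary connectives.

⊤; I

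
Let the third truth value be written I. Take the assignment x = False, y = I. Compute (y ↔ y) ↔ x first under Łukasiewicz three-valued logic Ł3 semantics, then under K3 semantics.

False; I

In Łukasiewicz three-valued logic Ł3: y ↔ y = I ↔ I = True  [1 − |½−½|]
(y ↔ y) ↔ x = True ↔ False = False
In K3: y ↔ y = I ↔ I = I
(y ↔ y) ↔ x = I ↔ False = I
They differ because Łukasiewicz three-valued logic Ł3 and K3 treat I differently under implication.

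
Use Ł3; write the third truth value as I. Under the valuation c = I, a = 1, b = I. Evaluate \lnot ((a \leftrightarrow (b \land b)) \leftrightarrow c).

b \land b = I \land I = I
a \leftrightarrow (b \land b) = 1 \leftrightarrow I = I  [1 − |1−½|]
(a \leftrightarrow (b \land b)) \leftrightarrow c = I \leftrightarrow I = 1
\lnot ((a \leftrightarrow (b \land b)) \leftrightarrow c) = \lnot 1 = 0

0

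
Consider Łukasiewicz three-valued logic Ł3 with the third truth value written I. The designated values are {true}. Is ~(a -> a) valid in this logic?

No

Countermodel: a=true gives false, which is not designated.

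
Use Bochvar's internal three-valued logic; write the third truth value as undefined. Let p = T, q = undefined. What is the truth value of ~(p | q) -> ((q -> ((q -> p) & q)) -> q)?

undefined

p | q = T | undefined = undefined
~(p | q) = ~undefined = undefined
q -> p = undefined -> T = undefined
(q -> p) & q = undefined & undefined = undefined
q -> ((q -> p) & q) = undefined -> undefined = undefined
(q -> ((q -> p) & q)) -> q = undefined -> undefined = undefined
~(p | q) -> ((q -> ((q -> p) & q)) -> q) = undefined -> undefined = undefined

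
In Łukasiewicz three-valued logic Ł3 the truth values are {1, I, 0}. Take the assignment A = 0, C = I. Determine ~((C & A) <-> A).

0

C & A = I & 0 = 0
(C & A) <-> A = 0 <-> 0 = 1
~((C & A) <-> A) = ~1 = 0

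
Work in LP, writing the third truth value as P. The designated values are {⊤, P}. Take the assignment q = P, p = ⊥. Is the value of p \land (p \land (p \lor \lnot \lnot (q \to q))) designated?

No

q \to q = P \to P = P
\lnot (q \to q) = \lnot P = P
\lnot \lnot (q \to q) = \lnot P = P
p \lor \lnot \lnot (q \to q) = ⊥ \lor P = P
p \land (p \lor \lnot \lnot (q \to q)) = ⊥ \land P = ⊥
p \land (p \land (p \lor \lnot \lnot (q \to q))) = ⊥ \land ⊥ = ⊥
⊥ ∉ {⊤, P}.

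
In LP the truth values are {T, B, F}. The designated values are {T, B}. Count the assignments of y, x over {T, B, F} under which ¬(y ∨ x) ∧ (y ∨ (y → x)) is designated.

4

Designated under: (y=B, x=B); (y=B, x=F); (y=F, x=B); (y=F, x=F).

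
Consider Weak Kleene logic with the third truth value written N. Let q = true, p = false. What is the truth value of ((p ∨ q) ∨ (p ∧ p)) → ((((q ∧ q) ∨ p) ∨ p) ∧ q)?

true

p ∨ q = false ∨ true = true
p ∧ p = false ∧ false = false
(p ∨ q) ∨ (p ∧ p) = true ∨ false = true
q ∧ q = true ∧ true = true
(q ∧ q) ∨ p = true ∨ false = true
((q ∧ q) ∨ p) ∨ p = true ∨ false = true
(((q ∧ q) ∨ p) ∨ p) ∧ q = true ∧ true = true
((p ∨ q) ∨ (p ∧ p)) → ((((q ∧ q) ∨ p) ∨ p) ∧ q) = true → true = true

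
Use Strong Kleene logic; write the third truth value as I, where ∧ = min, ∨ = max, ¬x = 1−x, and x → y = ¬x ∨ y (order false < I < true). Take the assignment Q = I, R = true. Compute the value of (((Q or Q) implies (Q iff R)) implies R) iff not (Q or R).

false

Q or Q = I or I = I
Q iff R = I iff true = I
(Q or Q) implies (Q iff R) = I implies I = I
((Q or Q) implies (Q iff R)) implies R = I implies true = true
Q or R = I or true = true
not (Q or R) = not true = false
(((Q or Q) implies (Q iff R)) implies R) iff not (Q or R) = true iff false = false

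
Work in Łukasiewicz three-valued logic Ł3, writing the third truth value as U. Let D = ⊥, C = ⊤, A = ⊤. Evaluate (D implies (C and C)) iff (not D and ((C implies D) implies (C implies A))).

C and C = ⊤ and ⊤ = ⊤
D implies (C and C) = ⊥ implies ⊤ = ⊤
not D = not ⊥ = ⊤
C implies D = ⊤ implies ⊥ = ⊥
C implies A = ⊤ implies ⊤ = ⊤
(C implies D) implies (C implies A) = ⊥ implies ⊤ = ⊤
not D and ((C implies D) implies (C implies A)) = ⊤ and ⊤ = ⊤
(D implies (C and C)) iff (not D and ((C implies D) implies (C implies A))) = ⊤ iff ⊤ = ⊤

⊤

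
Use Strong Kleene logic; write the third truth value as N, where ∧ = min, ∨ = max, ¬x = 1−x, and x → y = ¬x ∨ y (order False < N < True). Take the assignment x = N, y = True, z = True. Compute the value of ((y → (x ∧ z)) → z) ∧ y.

x ∧ z = N ∧ True = N
y → (x ∧ z) = True → N = N
(y → (x ∧ z)) → z = N → True = True
((y → (x ∧ z)) → z) ∧ y = True ∧ True = True

True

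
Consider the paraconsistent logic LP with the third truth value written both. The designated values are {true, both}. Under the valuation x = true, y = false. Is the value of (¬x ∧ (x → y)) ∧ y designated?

No

¬x = ¬true = false
x → y = true → false = false
¬x ∧ (x → y) = false ∧ false = false
(¬x ∧ (x → y)) ∧ y = false ∧ false = false
false ∉ {true, both}.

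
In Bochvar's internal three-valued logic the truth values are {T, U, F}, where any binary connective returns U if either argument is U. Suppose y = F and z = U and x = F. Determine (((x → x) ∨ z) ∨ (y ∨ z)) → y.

x → x = F → F = T
(x → x) ∨ z = T ∨ U = U
y ∨ z = F ∨ U = U
((x → x) ∨ z) ∨ (y ∨ z) = U ∨ U = U
(((x → x) ∨ z) ∨ (y ∨ z)) → y = U → F = U  [any arg is the third value ⇒ result is the third value]

U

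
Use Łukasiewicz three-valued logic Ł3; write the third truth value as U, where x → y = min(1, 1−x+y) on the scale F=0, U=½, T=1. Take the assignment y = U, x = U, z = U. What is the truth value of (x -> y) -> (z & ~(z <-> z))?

F

x -> y = U -> U = T  [min(1, 1−½+½)]
z <-> z = U <-> U = T
~(z <-> z) = ~T = F
z & ~(z <-> z) = U & F = F
(x -> y) -> (z & ~(z <-> z)) = T -> F = F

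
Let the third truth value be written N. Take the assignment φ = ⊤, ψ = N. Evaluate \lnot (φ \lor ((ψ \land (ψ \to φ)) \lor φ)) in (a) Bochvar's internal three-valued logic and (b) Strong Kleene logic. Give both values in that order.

N; ⊥

In Bochvar's internal three-valued logic: ψ \to φ = N \to ⊤ = N  [any arg is the third value ⇒ result is the third value]
ψ \land (ψ \to φ) = N \land N = N
(ψ \land (ψ \to φ)) \lor φ = N \lor ⊤ = N
φ \lor ((ψ \land (ψ \to φ)) \lor φ) = ⊤ \lor N = N
\lnot (φ \lor ((ψ \land (ψ \to φ)) \lor φ)) = \lnot N = N
In Strong Kleene logic: ψ \to φ = N \to ⊤ = ⊤
ψ \land (ψ \to φ) = N \land ⊤ = N
(ψ \land (ψ \to φ)) \lor φ = N \lor ⊤ = ⊤
φ \lor ((ψ \land (ψ \to φ)) \lor φ) = ⊤ \lor ⊤ = ⊤
\lnot (φ \lor ((ψ \land (ψ \to φ)) \lor φ)) = \lnot ⊤ = ⊥
They differ because Bochvar's internal three-valued logic and Strong Kleene logic treat N differently under the binary connectives.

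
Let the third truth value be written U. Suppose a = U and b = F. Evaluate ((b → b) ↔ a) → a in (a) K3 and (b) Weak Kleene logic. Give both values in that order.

U; U

In K3: b → b = F → F = T
(b → b) ↔ a = T ↔ U = U
((b → b) ↔ a) → a = U → U = U  [¬U ∨ U]
In Weak Kleene logic: b → b = F → F = T
(b → b) ↔ a = T ↔ U = U
((b → b) ↔ a) → a = U → U = U  [any arg is the third value ⇒ result is the third value]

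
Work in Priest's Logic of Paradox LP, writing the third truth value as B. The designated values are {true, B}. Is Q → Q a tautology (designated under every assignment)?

Yes

Every assignment of Q over {true, B, false} gives a value in {true, B}.
In particular, with Q=B: Q → Q = B.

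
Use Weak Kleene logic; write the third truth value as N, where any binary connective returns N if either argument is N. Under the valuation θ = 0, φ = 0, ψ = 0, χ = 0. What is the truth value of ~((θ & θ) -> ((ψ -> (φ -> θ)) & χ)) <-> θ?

θ & θ = 0 & 0 = 0
φ -> θ = 0 -> 0 = 1
ψ -> (φ -> θ) = 0 -> 1 = 1
(ψ -> (φ -> θ)) & χ = 1 & 0 = 0
(θ & θ) -> ((ψ -> (φ -> θ)) & χ) = 0 -> 0 = 1
~((θ & θ) -> ((ψ -> (φ -> θ)) & χ)) = ~1 = 0
~((θ & θ) -> ((ψ -> (φ -> θ)) & χ)) <-> θ = 0 <-> 0 = 1

1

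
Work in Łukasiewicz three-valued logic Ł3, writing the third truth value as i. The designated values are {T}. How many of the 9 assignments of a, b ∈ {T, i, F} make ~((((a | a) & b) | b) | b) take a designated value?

Designated under: (a=T, b=F); (a=i, b=F); (a=F, b=F).

3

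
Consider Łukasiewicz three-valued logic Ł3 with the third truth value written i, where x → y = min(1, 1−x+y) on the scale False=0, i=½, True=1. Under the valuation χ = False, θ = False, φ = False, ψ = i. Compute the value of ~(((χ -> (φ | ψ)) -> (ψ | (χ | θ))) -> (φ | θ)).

i

φ | ψ = False | i = i
χ -> (φ | ψ) = False -> i = True
χ | θ = False | False = False
ψ | (χ | θ) = i | False = i
(χ -> (φ | ψ)) -> (ψ | (χ | θ)) = True -> i = i
φ | θ = False | False = False
((χ -> (φ | ψ)) -> (ψ | (χ | θ))) -> (φ | θ) = i -> False = i
~(((χ -> (φ | ψ)) -> (ψ | (χ | θ))) -> (φ | θ)) = ~i = i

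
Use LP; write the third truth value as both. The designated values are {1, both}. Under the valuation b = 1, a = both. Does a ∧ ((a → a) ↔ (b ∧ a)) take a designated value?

Yes

a → a = both → both = both  [¬both ∨ both]
b ∧ a = 1 ∧ both = both
(a → a) ↔ (b ∧ a) = both ↔ both = both
a ∧ ((a → a) ↔ (b ∧ a)) = both ∧ both = both
both ∈ {1, both}.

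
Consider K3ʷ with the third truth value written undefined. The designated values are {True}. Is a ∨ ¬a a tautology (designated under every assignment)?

Countermodel: a=undefined gives undefined, which is not designated.

No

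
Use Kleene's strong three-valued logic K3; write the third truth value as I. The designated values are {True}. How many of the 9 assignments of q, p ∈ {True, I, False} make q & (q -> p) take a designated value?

1

Designated under: (q=True, p=True).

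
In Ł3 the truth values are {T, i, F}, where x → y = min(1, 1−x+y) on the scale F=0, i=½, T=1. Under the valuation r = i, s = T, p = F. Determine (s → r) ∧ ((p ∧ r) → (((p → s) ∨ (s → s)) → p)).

i

s → r = T → i = i
p ∧ r = F ∧ i = F
p → s = F → T = T
s → s = T → T = T
(p → s) ∨ (s → s) = T ∨ T = T
((p → s) ∨ (s → s)) → p = T → F = F
(p ∧ r) → (((p → s) ∨ (s → s)) → p) = F → F = T
(s → r) ∧ ((p ∧ r) → (((p → s) ∨ (s → s)) → p)) = i ∧ T = i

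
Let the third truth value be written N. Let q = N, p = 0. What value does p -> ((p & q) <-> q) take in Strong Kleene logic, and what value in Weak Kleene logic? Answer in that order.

In Strong Kleene logic: p & q = 0 & N = 0
(p & q) <-> q = 0 <-> N = N
p -> ((p & q) <-> q) = 0 -> N = 1
In Weak Kleene logic: p & q = 0 & N = N
(p & q) <-> q = N <-> N = N
p -> ((p & q) <-> q) = 0 -> N = N
They differ because Strong Kleene logic and Weak Kleene logic treat N differently under the binary connectives.

1; N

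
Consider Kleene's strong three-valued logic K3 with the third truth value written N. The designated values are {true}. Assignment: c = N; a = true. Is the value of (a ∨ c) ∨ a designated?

a ∨ c = true ∨ N = true
(a ∨ c) ∨ a = true ∨ true = true
true ∈ {true}.

Yes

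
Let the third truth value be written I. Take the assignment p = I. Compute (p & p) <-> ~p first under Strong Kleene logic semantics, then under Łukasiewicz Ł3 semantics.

I; T

In Strong Kleene logic: p & p = I & I = I
~p = ~I = I
(p & p) <-> ~p = I <-> I = I
In Łukasiewicz Ł3: p & p = I & I = I
~p = ~I = I
(p & p) <-> ~p = I <-> I = T  [1 − |½−½|]
They differ because Strong Kleene logic and Łukasiewicz Ł3 treat I differently under implication.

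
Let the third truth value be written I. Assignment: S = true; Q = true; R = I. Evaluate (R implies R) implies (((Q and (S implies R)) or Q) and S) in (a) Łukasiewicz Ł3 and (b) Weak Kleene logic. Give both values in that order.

In Łukasiewicz Ł3: R implies R = I implies I = true
S implies R = true implies I = I
Q and (S implies R) = true and I = I
(Q and (S implies R)) or Q = I or true = true
((Q and (S implies R)) or Q) and S = true and true = true
(R implies R) implies (((Q and (S implies R)) or Q) and S) = true implies true = true
In Weak Kleene logic: R implies R = I implies I = I  [any arg is the third value ⇒ result is the third value]
S implies R = true implies I = I
Q and (S implies R) = true and I = I
(Q and (S implies R)) or Q = I or true = I
((Q and (S implies R)) or Q) and S = I and true = I
(R implies R) implies (((Q and (S implies R)) or Q) and S) = I implies I = I
They differ because Łukasiewicz Ł3 and Weak Kleene logic treat I differently under the binary connectives.

true; I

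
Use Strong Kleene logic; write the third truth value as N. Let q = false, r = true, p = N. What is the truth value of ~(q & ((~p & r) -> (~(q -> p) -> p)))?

true

~p = ~N = N
~p & r = N & true = N
q -> p = false -> N = true
~(q -> p) = ~true = false
~(q -> p) -> p = false -> N = true
(~p & r) -> (~(q -> p) -> p) = N -> true = true
q & ((~p & r) -> (~(q -> p) -> p)) = false & true = false
~(q & ((~p & r) -> (~(q -> p) -> p))) = ~false = true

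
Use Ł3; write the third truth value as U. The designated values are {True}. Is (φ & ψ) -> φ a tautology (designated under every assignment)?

Yes

Every assignment of φ, ψ over {True, U, False} gives a value in {True}.
In particular, with φ=U, ψ=U: (φ & ψ) -> φ = True.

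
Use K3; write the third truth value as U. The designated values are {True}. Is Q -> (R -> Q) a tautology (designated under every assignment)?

Countermodel: Q=U, R=True gives U, which is not designated.

No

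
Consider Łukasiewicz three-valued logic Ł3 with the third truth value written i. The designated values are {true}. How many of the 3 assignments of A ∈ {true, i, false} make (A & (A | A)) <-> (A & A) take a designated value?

A=true: true ✓
A=i: true ✓
A=false: true ✓

3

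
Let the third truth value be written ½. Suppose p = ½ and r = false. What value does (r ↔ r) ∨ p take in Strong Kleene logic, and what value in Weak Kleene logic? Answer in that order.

true; ½

In Strong Kleene logic: r ↔ r = false ↔ false = true
(r ↔ r) ∨ p = true ∨ ½ = true
In Weak Kleene logic: r ↔ r = false ↔ false = true
(r ↔ r) ∨ p = true ∨ ½ = ½
They differ because Strong Kleene logic and Weak Kleene logic treat ½ differently under the binary connectives.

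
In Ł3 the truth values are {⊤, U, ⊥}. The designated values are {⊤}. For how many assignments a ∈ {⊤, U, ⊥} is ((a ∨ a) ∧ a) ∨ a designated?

1

a=⊤: ⊤ ✓
a=U: U ·
a=⊥: ⊥ ·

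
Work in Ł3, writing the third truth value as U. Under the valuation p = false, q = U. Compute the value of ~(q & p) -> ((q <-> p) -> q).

true

q & p = U & false = false
~(q & p) = ~false = true
q <-> p = U <-> false = U
(q <-> p) -> q = U -> U = true
~(q & p) -> ((q <-> p) -> q) = true -> true = true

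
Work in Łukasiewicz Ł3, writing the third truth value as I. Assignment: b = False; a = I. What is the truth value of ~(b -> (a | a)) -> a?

a | a = I | I = I
b -> (a | a) = False -> I = True  [min(1, 1−0+½)]
~(b -> (a | a)) = ~True = False
~(b -> (a | a)) -> a = False -> I = True

True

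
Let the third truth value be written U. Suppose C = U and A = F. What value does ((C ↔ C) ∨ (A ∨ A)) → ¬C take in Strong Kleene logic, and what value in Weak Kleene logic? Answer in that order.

U; U

In Strong Kleene logic: C ↔ C = U ↔ U = U
A ∨ A = F ∨ F = F
(C ↔ C) ∨ (A ∨ A) = U ∨ F = U
¬C = ¬U = U
((C ↔ C) ∨ (A ∨ A)) → ¬C = U → U = U  [¬U ∨ U]
In Weak Kleene logic: C ↔ C = U ↔ U = U
A ∨ A = F ∨ F = F
(C ↔ C) ∨ (A ∨ A) = U ∨ F = U
¬C = ¬U = U
((C ↔ C) ∨ (A ∨ A)) → ¬C = U → U = U  [any arg is the third value ⇒ result is the third value]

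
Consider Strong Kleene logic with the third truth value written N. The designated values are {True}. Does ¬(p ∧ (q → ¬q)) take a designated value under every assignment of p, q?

Countermodel: p=True, q=N gives N, which is not designated.

No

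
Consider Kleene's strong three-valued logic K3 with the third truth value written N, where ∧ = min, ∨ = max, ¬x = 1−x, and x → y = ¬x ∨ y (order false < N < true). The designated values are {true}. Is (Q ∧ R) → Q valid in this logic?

Countermodel: Q=N, R=true gives N, which is not designated.

No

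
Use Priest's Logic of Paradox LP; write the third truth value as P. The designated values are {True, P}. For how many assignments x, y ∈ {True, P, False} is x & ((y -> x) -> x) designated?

Of the 9 assignments, 6 give a value in {True, P}.

6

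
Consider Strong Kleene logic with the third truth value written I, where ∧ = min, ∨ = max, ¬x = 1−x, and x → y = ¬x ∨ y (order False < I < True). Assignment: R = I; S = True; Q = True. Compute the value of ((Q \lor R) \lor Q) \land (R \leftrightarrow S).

I

Q \lor R = True \lor I = True
(Q \lor R) \lor Q = True \lor True = True
R \leftrightarrow S = I \leftrightarrow True = I
((Q \lor R) \lor Q) \land (R \leftrightarrow S) = True \land I = I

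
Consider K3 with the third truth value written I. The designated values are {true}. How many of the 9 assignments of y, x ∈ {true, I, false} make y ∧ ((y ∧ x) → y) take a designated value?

Designated under: (y=true, x=true); (y=true, x=I); (y=true, x=false).

3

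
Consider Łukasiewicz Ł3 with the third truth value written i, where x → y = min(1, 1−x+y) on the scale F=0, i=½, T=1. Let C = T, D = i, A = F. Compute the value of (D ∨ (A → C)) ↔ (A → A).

A → C = F → T = T
D ∨ (A → C) = i ∨ T = T
A → A = F → F = T
(D ∨ (A → C)) ↔ (A → A) = T ↔ T = T

T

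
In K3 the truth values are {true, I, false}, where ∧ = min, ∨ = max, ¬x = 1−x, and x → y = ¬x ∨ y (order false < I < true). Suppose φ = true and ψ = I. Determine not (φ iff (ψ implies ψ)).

ψ implies ψ = I implies I = I  [not I or I]
φ iff (ψ implies ψ) = true iff I = I
not (φ iff (ψ implies ψ)) = not I = I

I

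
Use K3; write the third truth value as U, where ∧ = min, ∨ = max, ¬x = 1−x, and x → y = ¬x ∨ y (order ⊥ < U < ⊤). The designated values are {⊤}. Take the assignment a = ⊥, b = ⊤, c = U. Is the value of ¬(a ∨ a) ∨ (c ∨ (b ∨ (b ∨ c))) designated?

Yes

a ∨ a = ⊥ ∨ ⊥ = ⊥
¬(a ∨ a) = ¬⊥ = ⊤
b ∨ c = ⊤ ∨ U = ⊤
b ∨ (b ∨ c) = ⊤ ∨ ⊤ = ⊤
c ∨ (b ∨ (b ∨ c)) = U ∨ ⊤ = ⊤
¬(a ∨ a) ∨ (c ∨ (b ∨ (b ∨ c))) = ⊤ ∨ ⊤ = ⊤
⊤ ∈ {⊤}.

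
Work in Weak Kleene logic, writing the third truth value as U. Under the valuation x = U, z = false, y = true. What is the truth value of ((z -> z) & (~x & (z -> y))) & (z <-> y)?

z -> z = false -> false = true
~x = ~U = U
z -> y = false -> true = true
~x & (z -> y) = U & true = U
(z -> z) & (~x & (z -> y)) = true & U = U
z <-> y = false <-> true = false
((z -> z) & (~x & (z -> y))) & (z <-> y) = U & false = U

U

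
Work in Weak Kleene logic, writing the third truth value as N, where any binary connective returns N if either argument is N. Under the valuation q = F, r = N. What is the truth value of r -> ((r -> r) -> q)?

N

r -> r = N -> N = N  [any arg is the third value ⇒ result is the third value]
(r -> r) -> q = N -> F = N
r -> ((r -> r) -> q) = N -> N = N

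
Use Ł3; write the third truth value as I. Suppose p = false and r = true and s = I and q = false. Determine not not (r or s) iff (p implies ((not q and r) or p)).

r or s = true or I = true
not (r or s) = not true = false
not not (r or s) = not false = true
not q = not false = true
not q and r = true and true = true
(not q and r) or p = true or false = true
p implies ((not q and r) or p) = false implies true = true
not not (r or s) iff (p implies ((not q and r) or p)) = true iff true = true

true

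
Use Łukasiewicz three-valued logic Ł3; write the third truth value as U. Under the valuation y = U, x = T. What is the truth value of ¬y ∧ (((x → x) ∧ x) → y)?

U

¬y = ¬U = U
x → x = T → T = T
(x → x) ∧ x = T ∧ T = T
((x → x) ∧ x) → y = T → U = U  [min(1, 1−1+½)]
¬y ∧ (((x → x) ∧ x) → y) = U ∧ U = U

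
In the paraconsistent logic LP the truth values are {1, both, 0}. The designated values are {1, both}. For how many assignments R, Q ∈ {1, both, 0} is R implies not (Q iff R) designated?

Of the 9 assignments, 8 give a value in {1, both}.

8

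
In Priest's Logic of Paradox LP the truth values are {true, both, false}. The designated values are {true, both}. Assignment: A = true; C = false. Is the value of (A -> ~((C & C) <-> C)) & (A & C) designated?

No

C & C = false & false = false
(C & C) <-> C = false <-> false = true
~((C & C) <-> C) = ~true = false
A -> ~((C & C) <-> C) = true -> false = false
A & C = true & false = false
(A -> ~((C & C) <-> C)) & (A & C) = false & false = false
false ∉ {true, both}.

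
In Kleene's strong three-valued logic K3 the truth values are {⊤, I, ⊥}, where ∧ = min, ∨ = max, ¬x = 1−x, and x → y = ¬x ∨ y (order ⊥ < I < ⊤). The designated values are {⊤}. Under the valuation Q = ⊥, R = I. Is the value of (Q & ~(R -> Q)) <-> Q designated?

R -> Q = I -> ⊥ = I  [~I | ⊥]
~(R -> Q) = ~I = I
Q & ~(R -> Q) = ⊥ & I = ⊥
(Q & ~(R -> Q)) <-> Q = ⊥ <-> ⊥ = ⊤
⊤ ∈ {⊤}.

Yes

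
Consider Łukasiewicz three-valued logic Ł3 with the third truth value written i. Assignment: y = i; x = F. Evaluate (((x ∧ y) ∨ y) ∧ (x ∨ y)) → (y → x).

x ∧ y = F ∧ i = F
(x ∧ y) ∨ y = F ∨ i = i
x ∨ y = F ∨ i = i
((x ∧ y) ∨ y) ∧ (x ∨ y) = i ∧ i = i
y → x = i → F = i  [min(1, 1−½+0)]
(((x ∧ y) ∨ y) ∧ (x ∨ y)) → (y → x) = i → i = T

T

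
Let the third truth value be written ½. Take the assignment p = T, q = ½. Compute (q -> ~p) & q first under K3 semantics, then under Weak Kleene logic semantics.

In K3: ~p = ~T = F
q -> ~p = ½ -> F = ½  [~½ | F]
(q -> ~p) & q = ½ & ½ = ½
In Weak Kleene logic: ~p = ~T = F
q -> ~p = ½ -> F = ½  [any arg is the third value ⇒ result is the third value]
(q -> ~p) & q = ½ & ½ = ½

½; ½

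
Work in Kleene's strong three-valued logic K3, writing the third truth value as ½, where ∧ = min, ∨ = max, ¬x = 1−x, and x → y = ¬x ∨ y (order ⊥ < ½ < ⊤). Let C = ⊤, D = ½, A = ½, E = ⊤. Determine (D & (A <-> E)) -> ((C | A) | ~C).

⊤

A <-> E = ½ <-> ⊤ = ½
D & (A <-> E) = ½ & ½ = ½
C | A = ⊤ | ½ = ⊤
~C = ~⊤ = ⊥
(C | A) | ~C = ⊤ | ⊥ = ⊤
(D & (A <-> E)) -> ((C | A) | ~C) = ½ -> ⊤ = ⊤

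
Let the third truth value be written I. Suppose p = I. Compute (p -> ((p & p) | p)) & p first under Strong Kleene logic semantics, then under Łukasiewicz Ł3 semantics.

I; I

In Strong Kleene logic: p & p = I & I = I
(p & p) | p = I | I = I
p -> ((p & p) | p) = I -> I = I  [~I | I]
(p -> ((p & p) | p)) & p = I & I = I
In Łukasiewicz Ł3: p & p = I & I = I
(p & p) | p = I | I = I
p -> ((p & p) | p) = I -> I = T  [min(1, 1−½+½)]
(p -> ((p & p) | p)) & p = T & I = I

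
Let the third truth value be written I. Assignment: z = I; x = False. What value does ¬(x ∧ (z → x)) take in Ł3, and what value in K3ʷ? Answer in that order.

True; I

In Ł3: z → x = I → False = I
x ∧ (z → x) = False ∧ I = False
¬(x ∧ (z → x)) = ¬False = True
In K3ʷ: z → x = I → False = I
x ∧ (z → x) = False ∧ I = I
¬(x ∧ (z → x)) = ¬I = I
They differ because Ł3 and K3ʷ treat I differently under the binary connectives.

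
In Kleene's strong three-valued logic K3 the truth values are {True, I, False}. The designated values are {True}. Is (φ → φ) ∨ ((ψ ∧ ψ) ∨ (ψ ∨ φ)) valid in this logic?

No

Countermodel: φ=I, ψ=I gives I, which is not designated.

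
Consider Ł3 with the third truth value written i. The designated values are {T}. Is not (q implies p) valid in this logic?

Countermodel: q=T, p=T gives F, which is not designated.

No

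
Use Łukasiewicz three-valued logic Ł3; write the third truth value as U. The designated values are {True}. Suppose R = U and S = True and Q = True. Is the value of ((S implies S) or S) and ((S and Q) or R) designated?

Yes

S implies S = True implies True = True
(S implies S) or S = True or True = True
S and Q = True and True = True
(S and Q) or R = True or U = True
((S implies S) or S) and ((S and Q) or R) = True and True = True
True ∈ {True}.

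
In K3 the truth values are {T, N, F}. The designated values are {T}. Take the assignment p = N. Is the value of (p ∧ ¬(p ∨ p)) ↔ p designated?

p ∨ p = N ∨ N = N
¬(p ∨ p) = ¬N = N
p ∧ ¬(p ∨ p) = N ∧ N = N
(p ∧ ¬(p ∨ p)) ↔ p = N ↔ N = N
N ∉ {T}.

No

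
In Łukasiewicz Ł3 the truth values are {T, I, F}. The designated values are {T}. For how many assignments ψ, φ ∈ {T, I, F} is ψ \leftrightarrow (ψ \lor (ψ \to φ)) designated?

4

Designated under: (ψ=T, φ=T); (ψ=T, φ=I); (ψ=T, φ=F); (ψ=I, φ=F).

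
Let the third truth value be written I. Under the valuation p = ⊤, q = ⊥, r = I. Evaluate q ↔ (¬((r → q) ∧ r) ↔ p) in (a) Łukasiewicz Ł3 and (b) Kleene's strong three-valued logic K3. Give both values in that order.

I; I

In Łukasiewicz Ł3: r → q = I → ⊥ = I  [min(1, 1−½+0)]
(r → q) ∧ r = I ∧ I = I
¬((r → q) ∧ r) = ¬I = I
¬((r → q) ∧ r) ↔ p = I ↔ ⊤ = I
q ↔ (¬((r → q) ∧ r) ↔ p) = ⊥ ↔ I = I
In Kleene's strong three-valued logic K3: r → q = I → ⊥ = I
(r → q) ∧ r = I ∧ I = I
¬((r → q) ∧ r) = ¬I = I
¬((r → q) ∧ r) ↔ p = I ↔ ⊤ = I
q ↔ (¬((r → q) ∧ r) ↔ p) = ⊥ ↔ I = I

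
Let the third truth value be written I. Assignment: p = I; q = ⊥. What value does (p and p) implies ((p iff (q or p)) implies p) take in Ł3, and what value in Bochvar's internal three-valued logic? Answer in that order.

⊤; I

In Ł3: p and p = I and I = I
q or p = ⊥ or I = I
p iff (q or p) = I iff I = ⊤  [1 − |½−½|]
(p iff (q or p)) implies p = ⊤ implies I = I
(p and p) implies ((p iff (q or p)) implies p) = I implies I = ⊤
In Bochvar's internal three-valued logic: p and p = I and I = I
q or p = ⊥ or I = I
p iff (q or p) = I iff I = I
(p iff (q or p)) implies p = I implies I = I  [any arg is the third value ⇒ result is the third value]
(p and p) implies ((p iff (q or p)) implies p) = I implies I = I
They differ because Ł3 and Bochvar's internal three-valued logic treat I differently under the binary connectives.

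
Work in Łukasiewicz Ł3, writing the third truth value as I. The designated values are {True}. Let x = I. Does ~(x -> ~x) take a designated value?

~x = ~I = I
x -> ~x = I -> I = True  [min(1, 1−½+½)]
~(x -> ~x) = ~True = False
False ∉ {True}.

No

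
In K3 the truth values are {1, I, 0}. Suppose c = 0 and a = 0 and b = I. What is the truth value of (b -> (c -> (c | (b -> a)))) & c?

0

b -> a = I -> 0 = I  [~I | 0]
c | (b -> a) = 0 | I = I
c -> (c | (b -> a)) = 0 -> I = 1
b -> (c -> (c | (b -> a))) = I -> 1 = 1
(b -> (c -> (c | (b -> a)))) & c = 1 & 0 = 0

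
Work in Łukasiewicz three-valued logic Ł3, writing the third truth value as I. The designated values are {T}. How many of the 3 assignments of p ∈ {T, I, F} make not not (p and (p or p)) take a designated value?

p=T: T ✓
p=I: I ·
p=F: F ·

1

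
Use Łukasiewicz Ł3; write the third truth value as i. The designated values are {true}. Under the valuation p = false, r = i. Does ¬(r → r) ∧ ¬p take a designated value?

r → r = i → i = true
¬(r → r) = ¬true = false
¬p = ¬false = true
¬(r → r) ∧ ¬p = false ∧ true = false
false ∉ {true}.

No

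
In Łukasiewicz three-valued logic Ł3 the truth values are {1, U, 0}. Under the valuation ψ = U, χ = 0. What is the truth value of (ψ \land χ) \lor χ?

0

ψ \land χ = U \land 0 = 0
(ψ \land χ) \lor χ = 0 \lor 0 = 0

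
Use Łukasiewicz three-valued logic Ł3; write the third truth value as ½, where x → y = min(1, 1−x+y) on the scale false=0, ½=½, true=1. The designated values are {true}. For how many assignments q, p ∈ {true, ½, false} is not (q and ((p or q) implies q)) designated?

3

Designated under: (q=false, p=true); (q=false, p=½); (q=false, p=false).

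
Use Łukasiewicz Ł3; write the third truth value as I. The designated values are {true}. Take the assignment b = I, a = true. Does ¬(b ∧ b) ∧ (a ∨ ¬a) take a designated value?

No

b ∧ b = I ∧ I = I
¬(b ∧ b) = ¬I = I
¬a = ¬true = false
a ∨ ¬a = true ∨ false = true
¬(b ∧ b) ∧ (a ∨ ¬a) = I ∧ true = I
I ∉ {true}.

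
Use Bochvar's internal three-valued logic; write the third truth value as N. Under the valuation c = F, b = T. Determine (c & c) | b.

c & c = F & F = F
(c & c) | b = F | T = T

T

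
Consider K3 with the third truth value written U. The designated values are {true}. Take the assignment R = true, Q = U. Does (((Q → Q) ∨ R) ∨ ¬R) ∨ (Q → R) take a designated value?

Yes

Q → Q = U → U = U  [¬U ∨ U]
(Q → Q) ∨ R = U ∨ true = true
¬R = ¬true = false
((Q → Q) ∨ R) ∨ ¬R = true ∨ false = true
Q → R = U → true = true
(((Q → Q) ∨ R) ∨ ¬R) ∨ (Q → R) = true ∨ true = true
true ∈ {true}.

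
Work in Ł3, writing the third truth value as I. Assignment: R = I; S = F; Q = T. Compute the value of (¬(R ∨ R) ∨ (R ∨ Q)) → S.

F

R ∨ R = I ∨ I = I
¬(R ∨ R) = ¬I = I
R ∨ Q = I ∨ T = T
¬(R ∨ R) ∨ (R ∨ Q) = I ∨ T = T
(¬(R ∨ R) ∨ (R ∨ Q)) → S = T → F = F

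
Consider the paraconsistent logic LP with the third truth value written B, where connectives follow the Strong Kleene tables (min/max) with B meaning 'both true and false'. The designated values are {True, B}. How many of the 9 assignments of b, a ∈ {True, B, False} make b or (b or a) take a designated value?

Of the 9 assignments, 8 give a value in {True, B}.

8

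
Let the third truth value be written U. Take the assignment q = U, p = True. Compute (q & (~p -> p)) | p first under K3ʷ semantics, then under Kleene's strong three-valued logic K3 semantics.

U; True

In K3ʷ: ~p = ~True = False
~p -> p = False -> True = True
q & (~p -> p) = U & True = U
(q & (~p -> p)) | p = U | True = U
In Kleene's strong three-valued logic K3: ~p = ~True = False
~p -> p = False -> True = True
q & (~p -> p) = U & True = U
(q & (~p -> p)) | p = U | True = True
They differ because K3ʷ and Kleene's strong three-valued logic K3 treat U differently under the binary connectives.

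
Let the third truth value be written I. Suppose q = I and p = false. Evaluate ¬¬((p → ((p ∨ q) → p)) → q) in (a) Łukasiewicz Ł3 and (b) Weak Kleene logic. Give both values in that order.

I; I

In Łukasiewicz Ł3: p ∨ q = false ∨ I = I
(p ∨ q) → p = I → false = I  [min(1, 1−½+0)]
p → ((p ∨ q) → p) = false → I = true
(p → ((p ∨ q) → p)) → q = true → I = I
¬((p → ((p ∨ q) → p)) → q) = ¬I = I
¬¬((p → ((p ∨ q) → p)) → q) = ¬I = I
In Weak Kleene logic: p ∨ q = false ∨ I = I
(p ∨ q) → p = I → false = I  [any arg is the third value ⇒ result is the third value]
p → ((p ∨ q) → p) = false → I = I
(p → ((p ∨ q) → p)) → q = I → I = I
¬((p → ((p ∨ q) → p)) → q) = ¬I = I
¬¬((p → ((p ∨ q) → p)) → q) = ¬I = I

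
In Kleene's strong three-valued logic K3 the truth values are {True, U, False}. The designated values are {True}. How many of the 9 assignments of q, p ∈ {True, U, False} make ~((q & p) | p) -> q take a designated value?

Of the 9 assignments, 5 give a value in {True}.

5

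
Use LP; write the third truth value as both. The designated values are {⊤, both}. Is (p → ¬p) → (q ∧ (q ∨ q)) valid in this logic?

Countermodel: p=⊥, q=⊥ gives ⊥, which is not designated.

No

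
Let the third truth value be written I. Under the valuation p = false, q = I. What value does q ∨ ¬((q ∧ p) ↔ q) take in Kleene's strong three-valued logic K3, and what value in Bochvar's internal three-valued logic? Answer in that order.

In Kleene's strong three-valued logic K3: q ∧ p = I ∧ false = false
(q ∧ p) ↔ q = false ↔ I = I
¬((q ∧ p) ↔ q) = ¬I = I
q ∨ ¬((q ∧ p) ↔ q) = I ∨ I = I
In Bochvar's internal three-valued logic: q ∧ p = I ∧ false = I
(q ∧ p) ↔ q = I ↔ I = I
¬((q ∧ p) ↔ q) = ¬I = I
q ∨ ¬((q ∧ p) ↔ q) = I ∨ I = I

I; I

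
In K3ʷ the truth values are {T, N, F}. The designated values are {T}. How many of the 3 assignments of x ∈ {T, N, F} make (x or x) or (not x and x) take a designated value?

1

x=T: T ✓
x=N: N ·
x=F: F ·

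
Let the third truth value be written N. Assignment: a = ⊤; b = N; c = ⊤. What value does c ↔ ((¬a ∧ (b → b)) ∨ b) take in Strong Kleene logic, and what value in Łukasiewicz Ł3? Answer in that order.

In Strong Kleene logic: ¬a = ¬⊤ = ⊥
b → b = N → N = N  [¬N ∨ N]
¬a ∧ (b → b) = ⊥ ∧ N = ⊥
(¬a ∧ (b → b)) ∨ b = ⊥ ∨ N = N
c ↔ ((¬a ∧ (b → b)) ∨ b) = ⊤ ↔ N = N
In Łukasiewicz Ł3: ¬a = ¬⊤ = ⊥
b → b = N → N = ⊤  [min(1, 1−½+½)]
¬a ∧ (b → b) = ⊥ ∧ ⊤ = ⊥
(¬a ∧ (b → b)) ∨ b = ⊥ ∨ N = N
c ↔ ((¬a ∧ (b → b)) ∨ b) = ⊤ ↔ N = N

N; N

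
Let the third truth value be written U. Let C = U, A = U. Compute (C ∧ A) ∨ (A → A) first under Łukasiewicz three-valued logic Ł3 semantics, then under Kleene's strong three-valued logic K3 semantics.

1; U

In Łukasiewicz three-valued logic Ł3: C ∧ A = U ∧ U = U
A → A = U → U = 1  [min(1, 1−½+½)]
(C ∧ A) ∨ (A → A) = U ∨ 1 = 1
In Kleene's strong three-valued logic K3: C ∧ A = U ∧ U = U
A → A = U → U = U  [¬U ∨ U]
(C ∧ A) ∨ (A → A) = U ∨ U = U
They differ because Łukasiewicz three-valued logic Ł3 and Kleene's strong three-valued logic K3 treat U differently under implication.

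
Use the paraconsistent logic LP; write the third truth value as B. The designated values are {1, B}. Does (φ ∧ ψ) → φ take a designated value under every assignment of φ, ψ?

Every assignment of φ, ψ over {1, B, 0} gives a value in {1, B}.
In particular, with φ=B, ψ=B: (φ ∧ ψ) → φ = B.

Yes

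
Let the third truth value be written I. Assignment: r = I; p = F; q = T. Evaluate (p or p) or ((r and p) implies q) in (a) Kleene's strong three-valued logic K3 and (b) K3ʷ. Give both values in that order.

In Kleene's strong three-valued logic K3: p or p = F or F = F
r and p = I and F = F
(r and p) implies q = F implies T = T
(p or p) or ((r and p) implies q) = F or T = T
In K3ʷ: p or p = F or F = F
r and p = I and F = I
(r and p) implies q = I implies T = I  [any arg is the third value ⇒ result is the third value]
(p or p) or ((r and p) implies q) = F or I = I
They differ because Kleene's strong three-valued logic K3 and K3ʷ treat I differently under the binary connectives.

T; I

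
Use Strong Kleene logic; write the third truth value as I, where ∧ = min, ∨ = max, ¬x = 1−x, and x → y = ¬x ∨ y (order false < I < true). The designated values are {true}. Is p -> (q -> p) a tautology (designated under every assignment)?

No

Countermodel: p=I, q=true gives I, which is not designated.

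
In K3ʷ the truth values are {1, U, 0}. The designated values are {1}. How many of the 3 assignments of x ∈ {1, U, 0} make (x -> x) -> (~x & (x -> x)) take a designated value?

1

x=1: 0 ·
x=U: U ·
x=0: 1 ✓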